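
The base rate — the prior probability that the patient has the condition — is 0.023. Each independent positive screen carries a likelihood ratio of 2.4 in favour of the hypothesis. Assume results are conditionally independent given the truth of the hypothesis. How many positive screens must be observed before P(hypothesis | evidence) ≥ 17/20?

Prior odds: 0.023 ÷ 0.977 = 23/977.
Likelihood ratio per positive screen = 2.4.
Target odds: 0.85 ÷ 0.15 = 17/3.
Need (23/977) × 2.4ⁿ ≥ 17/3, i.e. 2.4ⁿ ≥ 16609/69.
2.4⁶ = 2985984/15625 falls short of 16609/69 but 2.4⁷ = 35831808/78125 reaches it, so n = 7.

7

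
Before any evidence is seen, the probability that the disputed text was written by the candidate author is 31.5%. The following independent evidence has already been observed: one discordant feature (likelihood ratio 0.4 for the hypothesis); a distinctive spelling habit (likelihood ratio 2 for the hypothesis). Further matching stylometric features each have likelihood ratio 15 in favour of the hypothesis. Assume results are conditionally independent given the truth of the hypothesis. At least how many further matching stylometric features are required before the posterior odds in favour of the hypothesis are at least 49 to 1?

Prior odds = 0.315/0.685 = 63/137.
Combined Bayes factor of the evidence already in hand = 0.4 × 2 = 0.8.
Odds after that evidence = (63/137) × 0.8 = 252/685.
Target odds = 49.
Need 15ⁿ ≥ 49 ÷ (252/685) = 4795/36.
15¹ = 15 falls short of 4795/36 but 15² = 225 reaches it, so n = 2.

2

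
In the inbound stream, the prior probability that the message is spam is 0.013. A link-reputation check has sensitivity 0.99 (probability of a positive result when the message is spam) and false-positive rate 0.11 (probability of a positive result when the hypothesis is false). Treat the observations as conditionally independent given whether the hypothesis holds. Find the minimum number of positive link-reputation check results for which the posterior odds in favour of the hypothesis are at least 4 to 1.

Prior odds: 0.013 ÷ 0.987 = 13/987.
Likelihood ratio of a positive result = 0.99/0.11 = 9.
Target odds = 4.
Require 9ⁿ ≥ 4 ÷ (13/987) = 3948/13.
9² = 81 falls short of 3948/13 but 9³ = 729 reaches it, so n = 3.

3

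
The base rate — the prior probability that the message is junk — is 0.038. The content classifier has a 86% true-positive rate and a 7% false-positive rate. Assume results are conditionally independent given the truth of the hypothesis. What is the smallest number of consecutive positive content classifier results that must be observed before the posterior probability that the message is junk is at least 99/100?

Prior odds: 0.038 ÷ 0.962 = 19/481.
Likelihood ratio of a positive result = 0.86/0.07 = 86/7.
Target posterior odds = 0.99/0.01 = 99.
Need (19/481) × (86/7)ⁿ ≥ 99, i.e. (86/7)ⁿ ≥ 47619/19.
(86/7)³ = 636056/343 falls short of 47619/19 but (86/7)⁴ = 54700816/2401 reaches it, so n = 4.

4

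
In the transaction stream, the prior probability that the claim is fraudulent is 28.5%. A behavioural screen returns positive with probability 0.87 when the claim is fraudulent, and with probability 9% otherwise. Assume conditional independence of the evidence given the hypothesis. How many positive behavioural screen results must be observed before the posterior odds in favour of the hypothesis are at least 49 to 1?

3

Prior odds = 0.285/0.715 = 57/143.
Likelihood ratio of a positive result = 0.87/0.09 = 29/3.
Target odds = 49.
Require (29/3)ⁿ ≥ 49 ÷ (57/143) = 7007/57.
(29/3)² = 841/9 falls short of 7007/57 but (29/3)³ = 24389/27 reaches it, so n = 3.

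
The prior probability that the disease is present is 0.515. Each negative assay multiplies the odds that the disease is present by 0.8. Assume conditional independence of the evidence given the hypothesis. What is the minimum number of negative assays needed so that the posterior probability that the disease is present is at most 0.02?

Prior odds = 0.515/0.485 = 103/97.
Likelihood ratio per negative assay = 0.8.
Target odds: 0.02 ÷ 0.98 = 1/49.
Require 0.8ⁿ ≤ 1/49 ÷ (103/97) = 97/5047.
0.8¹⁷ ≈0.022518 is still above 97/5047 but 0.8¹⁸ ≈0.0180144 is at or below it, so n = 18.

18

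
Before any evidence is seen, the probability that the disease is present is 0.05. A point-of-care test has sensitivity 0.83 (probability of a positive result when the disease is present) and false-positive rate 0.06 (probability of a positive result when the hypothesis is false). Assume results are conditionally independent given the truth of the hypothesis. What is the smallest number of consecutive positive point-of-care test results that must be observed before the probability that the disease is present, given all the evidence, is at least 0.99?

Prior odds: 0.05 ÷ 0.95 = 1/19.
Likelihood ratio of a positive result = 0.83/0.06 = 83/6.
Target odds: 0.99 ÷ 0.01 = 99.
Require (83/6)ⁿ ≥ 99 ÷ (1/19) = 1881.
(83/6)² = 6889/36 falls short of 1881 but (83/6)³ = 571787/216 reaches it, so n = 3.

3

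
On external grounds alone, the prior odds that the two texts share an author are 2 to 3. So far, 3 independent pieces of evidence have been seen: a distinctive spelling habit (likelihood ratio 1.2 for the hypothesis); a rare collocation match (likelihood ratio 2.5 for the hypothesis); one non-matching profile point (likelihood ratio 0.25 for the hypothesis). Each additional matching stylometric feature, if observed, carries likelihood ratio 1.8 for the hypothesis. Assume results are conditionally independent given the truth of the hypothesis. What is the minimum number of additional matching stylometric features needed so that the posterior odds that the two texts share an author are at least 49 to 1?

Prior odds = 2/3.
Combined Bayes factor of the evidence already in hand = 1.2 × 2.5 × 0.25 = 0.75.
Odds after that evidence = (2/3) × 0.75 = 0.5.
Target odds = 49.
Need 1.8ⁿ ≥ 49 ÷ 0.5 = 98.
1.8⁷ = 4782969/78125 falls short of 98 but 1.8⁸ = 43046721/390625 reaches it, so n = 8.

8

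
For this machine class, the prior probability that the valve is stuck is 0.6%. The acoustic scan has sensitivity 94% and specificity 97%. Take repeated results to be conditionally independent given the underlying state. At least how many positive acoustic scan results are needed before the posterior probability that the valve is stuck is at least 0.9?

Prior odds = 0.006/0.994 = 3/497.
False-positive rate = 1 − 0.97 = 0.03; likelihood ratio of a positive = 0.94/0.03 = 94/3.
Target posterior odds = 0.9/0.1 = 9.
Need (3/497) × (94/3)ⁿ ≥ 9, i.e. (94/3)ⁿ ≥ 1491.
(94/3)² = 8836/9 falls short of 1491 but (94/3)³ = 830584/27 reaches it, so n = 3.

3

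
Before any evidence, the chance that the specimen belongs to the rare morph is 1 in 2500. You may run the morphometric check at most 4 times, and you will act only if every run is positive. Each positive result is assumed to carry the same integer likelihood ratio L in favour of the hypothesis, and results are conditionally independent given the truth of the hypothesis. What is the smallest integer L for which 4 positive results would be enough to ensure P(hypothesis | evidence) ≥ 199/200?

Prior odds = 0.0004/0.9996 = 1/2499.
Target odds = 0.995/0.005 = 199.
Need L⁴ ≥ 199 ÷ (1/2499) = 497301.
26⁴ = 456976 < 497301 ≤ 531441 = 27⁴, so L = 27.

27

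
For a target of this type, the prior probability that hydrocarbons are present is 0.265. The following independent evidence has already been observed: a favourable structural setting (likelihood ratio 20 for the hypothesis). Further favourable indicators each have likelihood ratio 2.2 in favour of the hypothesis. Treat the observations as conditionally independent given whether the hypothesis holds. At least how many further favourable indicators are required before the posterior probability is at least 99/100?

4

Prior odds = 0.265/0.735 = 53/147.
Bayes factor of the evidence already in hand = 20.
Odds after that evidence = (53/147) × 20 = 1060/147.
Target odds = 0.99/0.01 = 99.
Need 2.2ⁿ ≥ 99 ÷ (1060/147) = 14553/1060.
2.2³ = 10.648 falls short of 14553/1060 but 2.2⁴ = 23.4256 reaches it, so n = 4.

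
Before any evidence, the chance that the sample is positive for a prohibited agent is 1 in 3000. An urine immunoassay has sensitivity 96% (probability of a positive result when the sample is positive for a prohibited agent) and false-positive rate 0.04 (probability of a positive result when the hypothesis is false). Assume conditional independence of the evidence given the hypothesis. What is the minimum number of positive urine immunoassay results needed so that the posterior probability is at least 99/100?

Prior odds: (1/3000) ÷ (2999/3000) = 1/2999.
Likelihood ratio of a positive result = 0.96/0.04 = 24.
Target posterior odds = 0.99/0.01 = 99.
Require 24ⁿ ≥ 99 ÷ (1/2999) = 296901.
24³ = 13824 falls short of 296901 but 24⁴ = 331776 reaches it, so n = 4.

4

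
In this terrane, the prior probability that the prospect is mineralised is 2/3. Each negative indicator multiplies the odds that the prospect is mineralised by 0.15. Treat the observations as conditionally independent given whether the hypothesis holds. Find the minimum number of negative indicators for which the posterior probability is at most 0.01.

3

Prior odds = (2/3)/(1/3) = 2.
Likelihood ratio per negative indicator = 0.15.
Target posterior odds = 0.01/0.99 = 1/99.
Need 2 × 0.15ⁿ ≤ 1/99, i.e. 0.15ⁿ ≤ 1/198.
0.15² = 0.0225 is still above 1/198 but 0.15³ = 0.003375 is at or below it, so n = 3.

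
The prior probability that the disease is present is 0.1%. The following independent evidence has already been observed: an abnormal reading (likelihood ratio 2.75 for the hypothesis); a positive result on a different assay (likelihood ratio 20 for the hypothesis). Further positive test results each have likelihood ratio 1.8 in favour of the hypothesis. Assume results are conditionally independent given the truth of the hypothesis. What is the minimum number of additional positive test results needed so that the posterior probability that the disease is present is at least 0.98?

12

Prior odds = 0.001/0.999 = 1/999.
Combined Bayes factor of the evidence already in hand = 2.75 × 20 = 55.
Odds after that evidence = (1/999) × 55 = 55/999.
Target odds = 0.98/0.02 = 49.
Need 1.8ⁿ ≥ 49 ÷ (55/999) = 48951/55.
1.8¹¹ ≈642.684 falls short of 48951/55 but 1.8¹² ≈1156.83 reaches it, so n = 12.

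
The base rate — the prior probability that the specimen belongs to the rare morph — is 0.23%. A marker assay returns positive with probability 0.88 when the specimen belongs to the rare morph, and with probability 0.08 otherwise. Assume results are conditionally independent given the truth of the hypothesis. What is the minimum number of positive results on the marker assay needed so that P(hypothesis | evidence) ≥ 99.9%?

6

Prior odds = 0.0023/0.9977 = 23/9977.
Likelihood ratio of a positive result = 0.88/0.08 = 11.
Target posterior odds = 0.999/0.001 = 999.
Require 11ⁿ ≥ 999 ÷ (23/9977) = 9967023/23.
11⁵ = 161051 falls short of 9967023/23 but 11⁶ = 1771561 reaches it, so n = 6.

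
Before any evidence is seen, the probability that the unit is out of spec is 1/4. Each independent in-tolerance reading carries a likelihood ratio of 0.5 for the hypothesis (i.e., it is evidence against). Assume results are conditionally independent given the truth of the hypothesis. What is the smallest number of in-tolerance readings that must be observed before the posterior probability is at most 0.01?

6

Prior odds = 0.25/0.75 = 1/3.
Likelihood ratio per in-tolerance reading = 0.5.
Target posterior odds = 0.01/0.99 = 1/99.
Require 0.5ⁿ ≤ 1/99 ÷ (1/3) = 1/33.
0.5⁵ = 0.03125 is still above 1/33 but 0.5⁶ = 0.015625 is at or below it, so n = 6.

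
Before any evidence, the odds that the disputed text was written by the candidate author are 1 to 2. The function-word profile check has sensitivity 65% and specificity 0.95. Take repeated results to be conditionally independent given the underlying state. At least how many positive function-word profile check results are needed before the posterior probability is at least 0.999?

Prior odds = 0.5.
False-positive rate = 1 − 0.95 = 0.05; likelihood ratio of a positive = 0.65/0.05 = 13.
Target posterior odds = 0.999/0.001 = 999.
Require 13ⁿ ≥ 999 ÷ 0.5 = 1998.
13² = 169 falls short of 1998 but 13³ = 2197 reaches it, so n = 3.

3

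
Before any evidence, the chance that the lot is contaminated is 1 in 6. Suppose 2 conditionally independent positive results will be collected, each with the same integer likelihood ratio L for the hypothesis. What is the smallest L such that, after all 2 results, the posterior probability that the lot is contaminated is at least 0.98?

Prior odds = (1/6)/(5/6) = 0.2.
Target odds = 0.98/0.02 = 49.
Need L² ≥ 49 ÷ 0.2 = 245.
15² = 225 < 245 ≤ 256 = 16², so L = 16.

16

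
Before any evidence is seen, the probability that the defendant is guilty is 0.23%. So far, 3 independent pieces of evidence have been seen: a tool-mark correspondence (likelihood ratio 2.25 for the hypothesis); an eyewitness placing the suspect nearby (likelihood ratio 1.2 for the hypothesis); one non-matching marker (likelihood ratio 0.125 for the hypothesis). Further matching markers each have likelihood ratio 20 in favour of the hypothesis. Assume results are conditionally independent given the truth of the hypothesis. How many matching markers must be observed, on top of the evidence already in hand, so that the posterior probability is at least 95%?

4

Prior odds = 0.0023/0.9977 = 23/9977.
Combined Bayes factor of the evidence already in hand = 2.25 × 1.2 × 0.125 = 0.3375.
Odds after that evidence = (23/9977) × 0.3375 = 621/798160.
Target odds = 0.95/0.05 = 19.
Need 20ⁿ ≥ 19 ÷ (621/798160) = 15165040/621.
20³ = 8000 falls short of 15165040/621 but 20⁴ = 160000 reaches it, so n = 4.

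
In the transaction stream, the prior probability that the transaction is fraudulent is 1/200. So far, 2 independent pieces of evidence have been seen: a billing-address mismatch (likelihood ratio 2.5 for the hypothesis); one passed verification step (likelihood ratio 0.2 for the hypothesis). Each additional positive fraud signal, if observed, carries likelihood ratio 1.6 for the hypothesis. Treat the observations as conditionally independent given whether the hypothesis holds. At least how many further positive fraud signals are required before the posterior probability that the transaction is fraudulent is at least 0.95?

20

Prior odds = 0.005/0.995 = 1/199.
Combined Bayes factor of the evidence already in hand = 2.5 × 0.2 = 0.5.
Odds after that evidence = (1/199) × 0.5 = 1/398.
Target odds = 0.95/0.05 = 19.
Need 1.6ⁿ ≥ 19 ÷ (1/398) = 7562.
1.6¹⁹ ≈7555.79 falls short of 7562 but 1.6²⁰ ≈12089.3 reaches it, so n = 20.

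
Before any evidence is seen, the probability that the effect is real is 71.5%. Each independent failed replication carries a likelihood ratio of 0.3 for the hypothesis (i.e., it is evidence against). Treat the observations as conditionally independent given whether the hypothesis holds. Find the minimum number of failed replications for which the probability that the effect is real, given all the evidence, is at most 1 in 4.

Prior odds: 0.715 ÷ 0.285 = 143/57.
Likelihood ratio per failed replication = 0.3.
Target posterior odds = 0.25/0.75 = 1/3.
Require 0.3ⁿ ≤ 1/3 ÷ (143/57) = 19/143.
0.3¹ = 0.3 is still above 19/143 but 0.3² = 0.09 is at or below it, so n = 2.

2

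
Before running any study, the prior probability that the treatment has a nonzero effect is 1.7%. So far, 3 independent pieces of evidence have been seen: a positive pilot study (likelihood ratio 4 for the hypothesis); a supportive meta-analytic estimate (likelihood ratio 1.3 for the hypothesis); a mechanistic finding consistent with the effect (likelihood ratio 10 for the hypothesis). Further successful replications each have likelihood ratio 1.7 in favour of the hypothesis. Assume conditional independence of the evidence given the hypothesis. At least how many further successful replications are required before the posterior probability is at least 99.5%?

11

Prior odds = 0.017/0.983 = 17/983.
Combined Bayes factor of the evidence already in hand = 4 × 1.3 × 10 = 52.
Odds after that evidence = (17/983) × 52 = 884/983.
Target odds = 0.995/0.005 = 199.
Need 1.7ⁿ ≥ 199 ÷ (884/983) = 195617/884.
1.7¹⁰ ≈201.599 falls short of 195617/884 but 1.7¹¹ ≈342.719 reaches it, so n = 11.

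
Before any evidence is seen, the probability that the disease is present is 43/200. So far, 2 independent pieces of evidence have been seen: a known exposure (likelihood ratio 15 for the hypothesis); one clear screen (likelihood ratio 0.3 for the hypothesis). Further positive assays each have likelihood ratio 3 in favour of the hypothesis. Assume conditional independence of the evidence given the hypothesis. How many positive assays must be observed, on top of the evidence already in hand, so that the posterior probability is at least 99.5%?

Prior odds = 0.215/0.785 = 43/157.
Combined Bayes factor of the evidence already in hand = 15 × 0.3 = 4.5.
Odds after that evidence = (43/157) × 4.5 = 387/314.
Target odds = 0.995/0.005 = 199.
Need 3ⁿ ≥ 199 ÷ (387/314) = 62486/387.
3⁴ = 81 falls short of 62486/387 but 3⁵ = 243 reaches it, so n = 5.

5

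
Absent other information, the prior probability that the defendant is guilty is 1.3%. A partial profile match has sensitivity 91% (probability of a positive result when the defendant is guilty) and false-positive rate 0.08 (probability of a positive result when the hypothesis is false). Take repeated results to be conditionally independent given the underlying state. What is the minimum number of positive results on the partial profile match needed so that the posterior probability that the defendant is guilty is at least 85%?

3

Prior odds = 0.013/0.987 = 13/987.
Likelihood ratio of a positive result = 0.91/0.08 = 11.375.
Target odds: 0.85 ÷ 0.15 = 17/3.
Need (13/987) × 11.375ⁿ ≥ 17/3, i.e. 11.375ⁿ ≥ 5593/13.
11.375² = 129.390625 falls short of 5593/13 but 11.375³ = 753571/512 reaches it, so n = 3.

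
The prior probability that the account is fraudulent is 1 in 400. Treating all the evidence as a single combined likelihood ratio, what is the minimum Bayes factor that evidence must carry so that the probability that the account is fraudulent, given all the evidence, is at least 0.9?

Prior odds = 0.0025/0.9975 = 1/399.
Target odds = 0.9/0.1 = 9.
Required Bayes factor = 9 ÷ (1/399) = 3591.

3591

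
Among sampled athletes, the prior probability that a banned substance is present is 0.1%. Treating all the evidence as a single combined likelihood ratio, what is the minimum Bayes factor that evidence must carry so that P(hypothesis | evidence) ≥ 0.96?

23976

Prior odds = 0.001/0.999 = 1/999.
Target odds = 0.96/0.04 = 24.
Required Bayes factor = 24 ÷ (1/999) = 23976.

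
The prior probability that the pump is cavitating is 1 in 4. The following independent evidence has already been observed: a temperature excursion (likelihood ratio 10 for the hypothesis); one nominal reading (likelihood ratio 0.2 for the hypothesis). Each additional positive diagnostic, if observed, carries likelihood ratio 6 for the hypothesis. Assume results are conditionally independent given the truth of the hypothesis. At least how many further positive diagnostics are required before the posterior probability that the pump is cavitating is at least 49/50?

3

Prior odds = 0.25/0.75 = 1/3.
Combined Bayes factor of the evidence already in hand = 10 × 0.2 = 2.
Odds after that evidence = (1/3) × 2 = 2/3.
Target odds = 0.98/0.02 = 49.
Need 6ⁿ ≥ 49 ÷ (2/3) = 73.5.
6² = 36 falls short of 73.5 but 6³ = 216 reaches it, so n = 3.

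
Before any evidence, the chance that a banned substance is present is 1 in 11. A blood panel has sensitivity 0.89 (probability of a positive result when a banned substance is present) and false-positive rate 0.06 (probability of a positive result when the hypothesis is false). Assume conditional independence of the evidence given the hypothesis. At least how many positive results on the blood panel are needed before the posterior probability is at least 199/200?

Prior odds = (1/11)/(10/11) = 0.1.
Likelihood ratio of a positive result = 0.89/0.06 = 89/6.
Target odds: 0.995 ÷ 0.005 = 199.
Require (89/6)ⁿ ≥ 199 ÷ 0.1 = 1990.
(89/6)² = 7921/36 falls short of 1990 but (89/6)³ = 704969/216 reaches it, so n = 3.

3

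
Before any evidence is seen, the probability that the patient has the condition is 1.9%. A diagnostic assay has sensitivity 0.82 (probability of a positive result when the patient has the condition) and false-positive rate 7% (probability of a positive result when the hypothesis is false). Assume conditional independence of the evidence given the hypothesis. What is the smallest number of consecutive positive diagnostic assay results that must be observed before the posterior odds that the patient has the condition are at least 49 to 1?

4

Prior odds = 0.019/0.981 = 19/981.
Likelihood ratio of a positive result = 0.82/0.07 = 82/7.
Target odds = 49.
Require (82/7)ⁿ ≥ 49 ÷ (19/981) = 48069/19.
(82/7)³ = 551368/343 falls short of 48069/19 but (82/7)⁴ = 45212176/2401 reaches it, so n = 4.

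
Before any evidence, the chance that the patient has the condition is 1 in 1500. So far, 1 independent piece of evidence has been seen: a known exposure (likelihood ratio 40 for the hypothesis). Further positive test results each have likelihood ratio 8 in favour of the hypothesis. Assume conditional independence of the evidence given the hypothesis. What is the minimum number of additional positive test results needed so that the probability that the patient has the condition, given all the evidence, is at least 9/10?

Prior odds = (1/1500)/(1499/1500) = 1/1499.
Bayes factor of the evidence already in hand = 40.
Odds after that evidence = (1/1499) × 40 = 40/1499.
Target odds = 0.9/0.1 = 9.
Need 8ⁿ ≥ 9 ÷ (40/1499) = 337.275.
8² = 64 falls short of 337.275 but 8³ = 512 reaches it, so n = 3.

3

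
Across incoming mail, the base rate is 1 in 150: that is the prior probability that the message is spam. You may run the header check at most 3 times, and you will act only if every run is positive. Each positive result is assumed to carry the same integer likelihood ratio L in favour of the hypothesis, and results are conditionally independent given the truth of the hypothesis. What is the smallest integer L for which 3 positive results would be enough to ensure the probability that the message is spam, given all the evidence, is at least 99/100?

25

Prior odds = (1/150)/(149/150) = 1/149.
Target odds = 0.99/0.01 = 99.
Need L³ ≥ 99 ÷ (1/149) = 14751.
24³ = 13824 < 14751 ≤ 15625 = 25³, so L = 25.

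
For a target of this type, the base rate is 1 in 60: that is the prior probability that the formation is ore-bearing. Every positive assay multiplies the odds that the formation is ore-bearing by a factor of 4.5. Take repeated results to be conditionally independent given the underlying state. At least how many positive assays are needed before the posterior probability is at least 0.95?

5

Prior odds = (1/60)/(59/60) = 1/59.
Likelihood ratio per positive assay = 4.5.
Target odds: 0.95 ÷ 0.05 = 19.
Require 4.5ⁿ ≥ 19 ÷ (1/59) = 1121.
4.5⁴ = 410.0625 falls short of 1121 but 4.5⁵ = 1845.28125 reaches it, so n = 5.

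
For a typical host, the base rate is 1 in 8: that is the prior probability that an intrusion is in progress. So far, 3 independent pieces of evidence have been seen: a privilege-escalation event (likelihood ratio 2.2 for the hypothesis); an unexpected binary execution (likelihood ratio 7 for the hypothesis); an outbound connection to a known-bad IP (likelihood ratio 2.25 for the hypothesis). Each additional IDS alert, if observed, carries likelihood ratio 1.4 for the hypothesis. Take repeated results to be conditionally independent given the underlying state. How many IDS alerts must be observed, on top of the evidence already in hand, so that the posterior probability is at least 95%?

Prior odds = 0.125/0.875 = 1/7.
Combined Bayes factor of the evidence already in hand = 2.2 × 7 × 2.25 = 34.65.
Odds after that evidence = (1/7) × 34.65 = 4.95.
Target odds = 0.95/0.05 = 19.
Need 1.4ⁿ ≥ 19 ÷ 4.95 = 380/99.
1.4³ = 2.744 falls short of 380/99 but 1.4⁴ = 3.8416 reaches it, so n = 4.

4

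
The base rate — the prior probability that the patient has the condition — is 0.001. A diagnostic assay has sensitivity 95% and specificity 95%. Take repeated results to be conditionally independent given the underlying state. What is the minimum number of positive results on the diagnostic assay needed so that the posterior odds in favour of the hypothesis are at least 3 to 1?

Prior odds = 0.001/0.999 = 1/999.
False-positive rate = 1 − 0.95 = 0.05; likelihood ratio of a positive = 0.95/0.05 = 19.
Target odds = 3.
Need (1/999) × 19ⁿ ≥ 3, i.e. 19ⁿ ≥ 2997.
19² = 361 falls short of 2997 but 19³ = 6859 reaches it, so n = 3.

3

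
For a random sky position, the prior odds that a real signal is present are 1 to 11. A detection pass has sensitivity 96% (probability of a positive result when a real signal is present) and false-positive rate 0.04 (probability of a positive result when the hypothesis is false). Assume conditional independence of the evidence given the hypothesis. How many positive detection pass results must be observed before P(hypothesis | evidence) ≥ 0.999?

3

Prior odds = 1/11.
Likelihood ratio of a positive result = 0.96/0.04 = 24.
Target posterior odds = 0.999/0.001 = 999.
Require 24ⁿ ≥ 999 ÷ (1/11) = 10989.
24² = 576 falls short of 10989 but 24³ = 13824 reaches it, so n = 3.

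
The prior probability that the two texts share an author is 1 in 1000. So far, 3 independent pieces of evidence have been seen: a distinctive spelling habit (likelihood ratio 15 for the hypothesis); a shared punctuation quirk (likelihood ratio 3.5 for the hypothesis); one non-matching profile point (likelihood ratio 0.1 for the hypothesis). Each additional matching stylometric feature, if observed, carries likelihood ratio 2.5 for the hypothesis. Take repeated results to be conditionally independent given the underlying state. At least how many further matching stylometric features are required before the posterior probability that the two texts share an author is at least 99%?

Prior odds = 0.001/0.999 = 1/999.
Combined Bayes factor of the evidence already in hand = 15 × 3.5 × 0.1 = 5.25.
Odds after that evidence = (1/999) × 5.25 = 7/1332.
Target odds = 0.99/0.01 = 99.
Need 2.5ⁿ ≥ 99 ÷ (7/1332) = 131868/7.
2.5¹⁰ = 9765625/1024 falls short of 131868/7 but 2.5¹¹ = 48828125/2048 reaches it, so n = 11.

11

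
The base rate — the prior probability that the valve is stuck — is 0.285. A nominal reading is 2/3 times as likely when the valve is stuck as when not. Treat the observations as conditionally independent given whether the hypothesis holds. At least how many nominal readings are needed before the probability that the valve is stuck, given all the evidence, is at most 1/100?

10

Prior odds: 0.285 ÷ 0.715 = 57/143.
Likelihood ratio per nominal reading = 2/3.
Target odds: 0.01 ÷ 0.99 = 1/99.
Require (2/3)ⁿ ≤ 1/99 ÷ (57/143) = 13/513.
(2/3)⁹ = 512/19683 is still above 13/513 but (2/3)¹⁰ = 1024/59049 is at or below it, so n = 10.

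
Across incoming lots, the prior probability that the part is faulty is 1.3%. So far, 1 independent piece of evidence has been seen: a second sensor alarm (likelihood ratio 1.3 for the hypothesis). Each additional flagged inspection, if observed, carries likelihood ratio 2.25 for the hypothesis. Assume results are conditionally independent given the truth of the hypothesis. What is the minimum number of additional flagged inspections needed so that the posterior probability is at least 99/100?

Prior odds = 0.013/0.987 = 13/987.
Bayes factor of the evidence already in hand = 1.3.
Odds after that evidence = (13/987) × 1.3 = 169/9870.
Target odds = 0.99/0.01 = 99.
Need 2.25ⁿ ≥ 99 ÷ (169/9870) = 977130/169.
2.25¹⁰ ≈3325.26 falls short of 977130/169 but 2.25¹¹ ≈7481.83 reaches it, so n = 11.

11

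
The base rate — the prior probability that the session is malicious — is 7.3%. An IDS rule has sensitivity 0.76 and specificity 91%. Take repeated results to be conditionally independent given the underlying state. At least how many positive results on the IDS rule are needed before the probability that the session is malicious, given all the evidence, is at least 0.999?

Prior odds: 0.073 ÷ 0.927 = 73/927.
False-positive rate = 1 − 0.91 = 0.09; likelihood ratio of a positive = 0.76/0.09 = 76/9.
Target odds: 0.999 ÷ 0.001 = 999.
Require (76/9)ⁿ ≥ 999 ÷ (73/927) = 926073/73.
(76/9)⁴ = 33362176/6561 falls short of 926073/73 but (76/9)⁵ ≈42939.3 reaches it, so n = 5.

5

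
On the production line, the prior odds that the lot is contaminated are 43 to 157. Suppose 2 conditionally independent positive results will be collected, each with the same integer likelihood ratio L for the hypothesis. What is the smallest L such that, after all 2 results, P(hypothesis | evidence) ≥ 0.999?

Prior odds = 43/157.
Target odds = 0.999/0.001 = 999.
Need L² ≥ 999 ÷ (43/157) = 156843/43.
60² = 3600 < 156843/43 ≤ 3721 = 61², so L = 61.

61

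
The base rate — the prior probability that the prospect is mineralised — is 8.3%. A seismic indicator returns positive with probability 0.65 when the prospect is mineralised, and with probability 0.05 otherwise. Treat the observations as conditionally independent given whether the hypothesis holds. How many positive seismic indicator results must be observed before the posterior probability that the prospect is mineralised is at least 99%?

Prior odds = 0.083/0.917 = 83/917.
Likelihood ratio of a positive result = 0.65/0.05 = 13.
Target posterior odds = 0.99/0.01 = 99.
Need (83/917) × 13ⁿ ≥ 99, i.e. 13ⁿ ≥ 90783/83.
13² = 169 falls short of 90783/83 but 13³ = 2197 reaches it, so n = 3.

3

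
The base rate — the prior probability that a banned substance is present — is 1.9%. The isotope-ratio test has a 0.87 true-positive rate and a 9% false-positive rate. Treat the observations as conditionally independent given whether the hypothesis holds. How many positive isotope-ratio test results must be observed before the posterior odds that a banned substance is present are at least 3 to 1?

Prior odds = 0.019/0.981 = 19/981.
Likelihood ratio of a positive result = 0.87/0.09 = 29/3.
Target odds = 3.
Need (19/981) × (29/3)ⁿ ≥ 3, i.e. (29/3)ⁿ ≥ 2943/19.
(29/3)² = 841/9 falls short of 2943/19 but (29/3)³ = 24389/27 reaches it, so n = 3.

3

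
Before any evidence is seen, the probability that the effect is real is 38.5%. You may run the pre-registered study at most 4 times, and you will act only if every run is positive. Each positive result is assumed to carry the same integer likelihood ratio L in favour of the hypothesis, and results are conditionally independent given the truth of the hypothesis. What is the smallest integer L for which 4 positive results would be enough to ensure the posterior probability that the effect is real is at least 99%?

Prior odds = 0.385/0.615 = 77/123.
Target odds = 0.99/0.01 = 99.
Need L⁴ ≥ 99 ÷ (77/123) = 1107/7.
3⁴ = 81 < 1107/7 ≤ 256 = 4⁴, so L = 4.

4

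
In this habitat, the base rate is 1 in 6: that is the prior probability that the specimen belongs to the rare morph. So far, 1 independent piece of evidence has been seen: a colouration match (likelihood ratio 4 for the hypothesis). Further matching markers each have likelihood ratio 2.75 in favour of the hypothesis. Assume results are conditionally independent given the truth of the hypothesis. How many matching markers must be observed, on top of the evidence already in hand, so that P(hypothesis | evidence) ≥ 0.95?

Prior odds = (1/6)/(5/6) = 0.2.
Bayes factor of the evidence already in hand = 4.
Odds after that evidence = 0.2 × 4 = 0.8.
Target odds = 0.95/0.05 = 19.
Need 2.75ⁿ ≥ 19 ÷ 0.8 = 23.75.
2.75³ = 20.796875 falls short of 23.75 but 2.75⁴ = 57.19140625 reaches it, so n = 4.

4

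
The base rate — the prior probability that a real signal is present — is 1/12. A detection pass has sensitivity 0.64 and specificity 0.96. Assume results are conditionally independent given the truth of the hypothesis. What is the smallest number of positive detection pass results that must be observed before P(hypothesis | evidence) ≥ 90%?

2

Prior odds = (1/12)/(11/12) = 1/11.
False-positive rate = 1 − 0.96 = 0.04; likelihood ratio of a positive = 0.64/0.04 = 16.
Target posterior odds = 0.9/0.1 = 9.
Require 16ⁿ ≥ 9 ÷ (1/11) = 99.
16¹ = 16 falls short of 99 but 16² = 256 reaches it, so n = 2.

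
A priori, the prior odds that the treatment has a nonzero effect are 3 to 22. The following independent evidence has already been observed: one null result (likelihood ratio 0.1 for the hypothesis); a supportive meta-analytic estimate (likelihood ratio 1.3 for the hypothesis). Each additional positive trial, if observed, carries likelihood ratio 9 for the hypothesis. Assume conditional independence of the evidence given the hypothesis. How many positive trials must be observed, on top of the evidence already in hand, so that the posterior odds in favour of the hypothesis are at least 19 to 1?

4

Prior odds = 3/22.
Combined Bayes factor of the evidence already in hand = 0.1 × 1.3 = 0.13.
Odds after that evidence = (3/22) × 0.13 = 39/2200.
Target odds = 19.
Need 9ⁿ ≥ 19 ÷ (39/2200) = 41800/39.
9³ = 729 falls short of 41800/39 but 9⁴ = 6561 reaches it, so n = 4.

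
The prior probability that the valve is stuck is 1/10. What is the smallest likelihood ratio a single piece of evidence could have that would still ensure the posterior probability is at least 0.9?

81

Prior odds = 0.1/0.9 = 1/9.
Target odds = 0.9/0.1 = 9.
Required Bayes factor = 9 ÷ (1/9) = 81.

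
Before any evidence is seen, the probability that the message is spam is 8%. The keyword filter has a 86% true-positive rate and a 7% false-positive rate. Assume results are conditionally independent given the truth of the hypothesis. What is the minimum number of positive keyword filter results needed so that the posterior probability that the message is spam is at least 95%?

Prior odds = 0.08/0.92 = 2/23.
Likelihood ratio of a positive result = 0.86/0.07 = 86/7.
Target odds: 0.95 ÷ 0.05 = 19.
Require (86/7)ⁿ ≥ 19 ÷ (2/23) = 218.5.
(86/7)² = 7396/49 falls short of 218.5 but (86/7)³ = 636056/343 reaches it, so n = 3.

3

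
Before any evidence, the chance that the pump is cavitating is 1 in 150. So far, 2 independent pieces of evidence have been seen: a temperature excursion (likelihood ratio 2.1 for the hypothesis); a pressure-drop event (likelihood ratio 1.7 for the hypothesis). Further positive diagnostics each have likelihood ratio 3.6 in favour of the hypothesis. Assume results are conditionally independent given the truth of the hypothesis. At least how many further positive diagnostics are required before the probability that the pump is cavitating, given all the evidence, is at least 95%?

6

Prior odds = (1/150)/(149/150) = 1/149.
Combined Bayes factor of the evidence already in hand = 2.1 × 1.7 = 3.57.
Odds after that evidence = (1/149) × 3.57 = 357/14900.
Target odds = 0.95/0.05 = 19.
Need 3.6ⁿ ≥ 19 ÷ (357/14900) = 283100/357.
3.6⁵ = 604.66176 falls short of 283100/357 but 3.6⁶ = 34012224/15625 reaches it, so n = 6.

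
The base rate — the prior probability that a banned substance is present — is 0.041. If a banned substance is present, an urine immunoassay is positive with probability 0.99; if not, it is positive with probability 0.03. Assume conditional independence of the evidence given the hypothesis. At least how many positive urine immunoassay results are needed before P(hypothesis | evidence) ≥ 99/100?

3

Prior odds = 0.041/0.959 = 41/959.
Likelihood ratio of a positive = 0.99/0.03 = 33.
Target odds: 0.99 ÷ 0.01 = 99.
Require 33ⁿ ≥ 99 ÷ (41/959) = 94941/41.
33² = 1089 falls short of 94941/41 but 33³ = 35937 reaches it, so n = 3.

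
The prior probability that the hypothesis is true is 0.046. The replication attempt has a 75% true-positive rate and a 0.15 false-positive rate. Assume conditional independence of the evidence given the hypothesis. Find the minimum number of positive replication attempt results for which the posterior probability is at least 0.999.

7

Prior odds: 0.046 ÷ 0.954 = 23/477.
Likelihood ratio of a positive result = 0.75/0.15 = 5.
Target odds: 0.999 ÷ 0.001 = 999.
Require 5ⁿ ≥ 999 ÷ (23/477) = 476523/23.
5⁶ = 15625 falls short of 476523/23 but 5⁷ = 78125 reaches it, so n = 7.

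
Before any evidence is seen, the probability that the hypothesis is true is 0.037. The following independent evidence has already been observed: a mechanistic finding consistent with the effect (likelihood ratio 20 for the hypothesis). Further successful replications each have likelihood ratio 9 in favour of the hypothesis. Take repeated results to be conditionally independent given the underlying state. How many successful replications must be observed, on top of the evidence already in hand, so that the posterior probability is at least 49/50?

2

Prior odds = 0.037/0.963 = 37/963.
Bayes factor of the evidence already in hand = 20.
Odds after that evidence = (37/963) × 20 = 740/963.
Target odds = 0.98/0.02 = 49.
Need 9ⁿ ≥ 49 ÷ (740/963) = 47187/740.
9¹ = 9 falls short of 47187/740 but 9² = 81 reaches it, so n = 2.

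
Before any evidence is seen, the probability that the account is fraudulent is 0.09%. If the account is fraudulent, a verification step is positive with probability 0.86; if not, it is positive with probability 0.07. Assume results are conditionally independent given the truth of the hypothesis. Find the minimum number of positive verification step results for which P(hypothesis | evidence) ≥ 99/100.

5

Prior odds: 0.0009 ÷ 0.9991 = 9/9991.
Likelihood ratio of a positive = 0.86/0.07 = 86/7.
Target odds: 0.99 ÷ 0.01 = 99.
Need (9/9991) × (86/7)ⁿ ≥ 99, i.e. (86/7)ⁿ ≥ 109901.
(86/7)⁴ = 54700816/2401 falls short of 109901 but (86/7)⁵ ≈279899 reaches it, so n = 5.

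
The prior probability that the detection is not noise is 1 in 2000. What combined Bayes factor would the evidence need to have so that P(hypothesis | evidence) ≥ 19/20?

37981

Prior odds = 0.0005/0.9995 = 1/1999.
Target odds = 0.95/0.05 = 19.
Required Bayes factor = 19 ÷ (1/1999) = 37981.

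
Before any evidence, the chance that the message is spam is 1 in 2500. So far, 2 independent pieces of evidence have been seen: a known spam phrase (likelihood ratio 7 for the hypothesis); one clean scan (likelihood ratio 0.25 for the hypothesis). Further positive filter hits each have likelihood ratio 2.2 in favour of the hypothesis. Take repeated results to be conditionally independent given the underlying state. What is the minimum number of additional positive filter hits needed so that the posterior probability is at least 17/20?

12

Prior odds = 0.0004/0.9996 = 1/2499.
Combined Bayes factor of the evidence already in hand = 7 × 0.25 = 1.75.
Odds after that evidence = (1/2499) × 1.75 = 1/1428.
Target odds = 0.85/0.15 = 17/3.
Need 2.2ⁿ ≥ 17/3 ÷ (1/1428) = 8092.
2.2¹¹ ≈5843.18 falls short of 8092 but 2.2¹² ≈12855 reaches it, so n = 12.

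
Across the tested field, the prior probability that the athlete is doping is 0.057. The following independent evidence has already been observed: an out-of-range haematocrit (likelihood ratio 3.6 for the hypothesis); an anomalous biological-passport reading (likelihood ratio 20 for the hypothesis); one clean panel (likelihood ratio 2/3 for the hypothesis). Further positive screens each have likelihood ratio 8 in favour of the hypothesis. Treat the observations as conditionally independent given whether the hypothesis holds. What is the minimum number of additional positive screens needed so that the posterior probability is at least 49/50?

Prior odds = 0.057/0.943 = 57/943.
Combined Bayes factor of the evidence already in hand = 3.6 × 20 × (2/3) = 48.
Odds after that evidence = (57/943) × 48 = 2736/943.
Target odds = 0.98/0.02 = 49.
Need 8ⁿ ≥ 49 ÷ (2736/943) = 46207/2736.
8¹ = 8 falls short of 46207/2736 but 8² = 64 reaches it, so n = 2.

2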